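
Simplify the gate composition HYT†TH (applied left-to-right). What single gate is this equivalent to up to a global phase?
Y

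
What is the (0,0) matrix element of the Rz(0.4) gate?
(0.9801 - 0.1987i)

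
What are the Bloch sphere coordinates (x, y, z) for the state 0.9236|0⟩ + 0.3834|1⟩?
(0.7082, 0, 0.706)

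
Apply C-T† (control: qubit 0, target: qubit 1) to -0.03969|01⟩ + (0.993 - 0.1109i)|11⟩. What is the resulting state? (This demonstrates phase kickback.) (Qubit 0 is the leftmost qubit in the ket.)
-0.03969|01⟩ + (0.6237 - 0.7806i)|11⟩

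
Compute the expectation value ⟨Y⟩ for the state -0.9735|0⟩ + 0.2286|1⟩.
0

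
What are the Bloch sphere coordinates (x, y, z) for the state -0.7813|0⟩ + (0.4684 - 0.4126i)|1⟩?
(-0.7319, 0.6447, 0.2208)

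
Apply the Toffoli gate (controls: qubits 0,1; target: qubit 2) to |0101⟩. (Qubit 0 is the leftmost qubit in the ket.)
|0101⟩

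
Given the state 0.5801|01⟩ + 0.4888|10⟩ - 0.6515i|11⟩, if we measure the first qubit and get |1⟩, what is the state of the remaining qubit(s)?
0.6001|0⟩ - 0.7999i|1⟩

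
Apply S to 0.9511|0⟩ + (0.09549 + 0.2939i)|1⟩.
0.9511|0⟩ + (-0.2939 + 0.09549i)|1⟩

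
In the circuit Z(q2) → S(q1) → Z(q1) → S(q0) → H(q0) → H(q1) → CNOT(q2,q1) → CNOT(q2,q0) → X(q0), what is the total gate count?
9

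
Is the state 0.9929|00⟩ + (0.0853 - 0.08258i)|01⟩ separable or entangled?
Separable

Writing the state as a|00⟩ + b|01⟩ + c|10⟩ + d|11⟩, it is a product state iff ad − bc = 0.
Here (a, b, c, d) = (0.9929, (0.0853 - 0.08258i), 0, 0): ad − bc = (0.9929)(0) − (0.0853 - 0.08258i)(0) = 0, so the state is separable.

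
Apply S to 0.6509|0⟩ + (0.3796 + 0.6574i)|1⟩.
0.6509|0⟩ + (-0.6574 + 0.3796i)|1⟩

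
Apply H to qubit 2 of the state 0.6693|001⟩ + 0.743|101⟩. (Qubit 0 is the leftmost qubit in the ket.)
0.4733|000⟩ - 0.4733|001⟩ + 0.5254|100⟩ - 0.5254|101⟩

H on qubit 2 mixes each pair of kets that differ only in qubit 2: amplitudes (a, b) of (|…0…⟩, |…1…⟩) become ((a + b)/√2, (a − b)/√2). Kets absent from the input have amplitude 0.
(|000⟩, |001⟩): (a, b) = (0, 0.6693) → (0.4733, -0.4733)
(|100⟩, |101⟩): (a, b) = (0, 0.743) → (0.5254, -0.5254)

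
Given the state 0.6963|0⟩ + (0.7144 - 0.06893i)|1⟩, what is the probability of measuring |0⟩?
0.4848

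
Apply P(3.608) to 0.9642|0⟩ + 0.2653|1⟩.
0.9642|0⟩ + (-0.237 - 0.1193i)|1⟩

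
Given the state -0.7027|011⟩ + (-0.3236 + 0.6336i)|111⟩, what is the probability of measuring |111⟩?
0.5062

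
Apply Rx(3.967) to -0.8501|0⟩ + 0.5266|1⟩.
(0.341 - 0.4824i)|0⟩ + (-0.2112 + 0.7787i)|1⟩

Rx(3.967) = [[cos(θ/2), −i·sin(θ/2)], [−i·sin(θ/2), cos(θ/2)]]; θ = 3.967, cos(θ/2) ≈ -0.401087, sin(θ/2) ≈ 0.91604.
With a = amp(|0⟩) = -0.8501 and b = amp(|1⟩) = 0.5266:
new amp(|0⟩) = (-0.401087)·a + (-0.91604i)·b = (0.341 - 0.4824i)
new amp(|1⟩) = (-0.91604i)·a + (-0.401087)·b = (-0.2112 + 0.7787i)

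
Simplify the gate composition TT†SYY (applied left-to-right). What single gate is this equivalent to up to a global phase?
S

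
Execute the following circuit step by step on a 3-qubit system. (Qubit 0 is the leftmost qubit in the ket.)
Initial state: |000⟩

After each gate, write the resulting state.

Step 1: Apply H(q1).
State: 1/√2|000⟩ + 1/√2|010⟩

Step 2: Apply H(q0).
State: 1/2|000⟩ + 1/2|010⟩ + 1/2|100⟩ + 1/2|110⟩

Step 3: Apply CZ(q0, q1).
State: 1/2|000⟩ + 1/2|010⟩ + 1/2|100⟩ - 1/2|110⟩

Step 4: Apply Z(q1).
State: 1/2|000⟩ - 1/2|010⟩ + 1/2|100⟩ + 1/2|110⟩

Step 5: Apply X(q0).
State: 1/2|000⟩ + 1/2|010⟩ + 1/2|100⟩ - 1/2|110⟩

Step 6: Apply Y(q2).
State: (1/2)i|001⟩ + (1/2)i|011⟩ + (1/2)i|101⟩ - (1/2)i|111⟩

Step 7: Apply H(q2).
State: (1/√8)i|000⟩ - (1/√8)i|001⟩ + (1/√8)i|010⟩ - (1/√8)i|011⟩ + (1/√8)i|100⟩ - (1/√8)i|101⟩ - (1/√8)i|110⟩ + (1/√8)i|111⟩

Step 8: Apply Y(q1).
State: 1/√8|000⟩ - 1/√8|001⟩ - 1/√8|010⟩ + 1/√8|011⟩ - 1/√8|100⟩ + 1/√8|101⟩ - 1/√8|110⟩ + 1/√8|111⟩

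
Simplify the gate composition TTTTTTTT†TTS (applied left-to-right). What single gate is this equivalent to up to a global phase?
S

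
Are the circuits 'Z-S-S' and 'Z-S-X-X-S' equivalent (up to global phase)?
Yes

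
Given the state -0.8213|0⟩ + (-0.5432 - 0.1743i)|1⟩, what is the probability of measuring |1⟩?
0.3254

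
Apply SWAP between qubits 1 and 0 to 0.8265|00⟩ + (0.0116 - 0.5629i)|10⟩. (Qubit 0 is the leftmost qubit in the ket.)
0.8265|00⟩ + (0.0116 - 0.5629i)|01⟩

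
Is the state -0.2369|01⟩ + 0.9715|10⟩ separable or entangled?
Entangled

Writing the state as a|00⟩ + b|01⟩ + c|10⟩ + d|11⟩, it is a product state iff ad − bc = 0.
Here (a, b, c, d) = (0, -0.2369, 0.9715, 0): ad − bc = (0)(0) − (-0.2369)(0.9715) = 0.2301 ≠ 0, so the state is entangled.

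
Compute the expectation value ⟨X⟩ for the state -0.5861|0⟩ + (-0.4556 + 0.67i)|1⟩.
0.5341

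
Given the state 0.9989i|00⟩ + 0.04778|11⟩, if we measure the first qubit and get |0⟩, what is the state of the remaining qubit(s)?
i|0⟩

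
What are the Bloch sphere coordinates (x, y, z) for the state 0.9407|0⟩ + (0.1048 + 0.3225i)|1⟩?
(0.1972, 0.6068, 0.7699)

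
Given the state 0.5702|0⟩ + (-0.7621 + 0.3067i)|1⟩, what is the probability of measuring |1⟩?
0.6749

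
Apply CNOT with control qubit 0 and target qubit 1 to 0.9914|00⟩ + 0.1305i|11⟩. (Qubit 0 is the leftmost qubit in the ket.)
0.9914|00⟩ + 0.1305i|10⟩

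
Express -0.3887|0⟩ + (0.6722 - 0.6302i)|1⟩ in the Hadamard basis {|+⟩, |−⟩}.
(0.2005 - 0.4456i)|+⟩ + (-0.7502 + 0.4456i)|−⟩

With |ψ⟩ = α|0⟩ + β|1⟩, the Hadamard-basis coefficients are ⟨+|ψ⟩ = (α + β)/√2 and ⟨−|ψ⟩ = (α − β)/√2.
Here α = -0.3887, β = (0.6722 - 0.6302i): (α + β)/√2 = (0.2005 - 0.4456i), (α − β)/√2 = (-0.7502 + 0.4456i).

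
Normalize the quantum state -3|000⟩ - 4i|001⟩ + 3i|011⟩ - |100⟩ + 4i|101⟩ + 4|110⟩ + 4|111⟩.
-0.3293|000⟩ - 0.4391i|001⟩ + 0.3293i|011⟩ - 0.1098|100⟩ + 0.4391i|101⟩ + 0.4391|110⟩ + 0.4391|111⟩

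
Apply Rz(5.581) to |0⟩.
(-0.939 - 0.3439i)|0⟩

Rz(5.581) = [[e^(−iθ/2), 0], [0, e^(iθ/2)]] with e^(±iθ/2) = cos(θ/2) ± i·sin(θ/2); θ = 5.581, cos(θ/2) ≈ -0.938997, sin(θ/2) ≈ 0.343924.
With a = amp(|0⟩) = 1 and b = amp(|1⟩) = 0:
new amp(|0⟩) = (-0.938997 - 0.343924i)·a = (-0.939 - 0.3439i)
new amp(|1⟩) = (-0.938997 + 0.343924i)·b = 0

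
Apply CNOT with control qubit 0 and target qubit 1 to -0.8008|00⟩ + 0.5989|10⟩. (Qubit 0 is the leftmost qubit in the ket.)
-0.8008|00⟩ + 0.5989|11⟩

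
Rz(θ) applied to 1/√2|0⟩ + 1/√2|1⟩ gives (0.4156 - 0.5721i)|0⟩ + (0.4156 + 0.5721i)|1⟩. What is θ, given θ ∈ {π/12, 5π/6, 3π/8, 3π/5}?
3π/5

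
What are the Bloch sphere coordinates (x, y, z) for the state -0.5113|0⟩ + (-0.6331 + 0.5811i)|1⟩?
(0.6474, -0.5942, -0.4771)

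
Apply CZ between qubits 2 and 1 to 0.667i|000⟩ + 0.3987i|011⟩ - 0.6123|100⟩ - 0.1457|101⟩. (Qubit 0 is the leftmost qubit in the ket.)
0.667i|000⟩ - 0.3987i|011⟩ - 0.6123|100⟩ - 0.1457|101⟩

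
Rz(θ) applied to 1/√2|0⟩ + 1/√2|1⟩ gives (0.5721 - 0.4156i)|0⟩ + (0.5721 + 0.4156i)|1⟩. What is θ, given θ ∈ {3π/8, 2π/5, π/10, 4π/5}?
2π/5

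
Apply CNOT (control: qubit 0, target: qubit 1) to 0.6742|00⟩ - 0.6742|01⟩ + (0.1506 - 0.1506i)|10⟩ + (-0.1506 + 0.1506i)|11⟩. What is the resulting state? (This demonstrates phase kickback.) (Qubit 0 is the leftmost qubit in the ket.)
0.6742|00⟩ - 0.6742|01⟩ + (-0.1506 + 0.1506i)|10⟩ + (0.1506 - 0.1506i)|11⟩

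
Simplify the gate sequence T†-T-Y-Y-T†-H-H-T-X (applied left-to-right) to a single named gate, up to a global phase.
X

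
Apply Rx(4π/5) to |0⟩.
0.309|0⟩ - 0.9511i|1⟩

Rx(4π/5) = [[cos(θ/2), −i·sin(θ/2)], [−i·sin(θ/2), cos(θ/2)]]; θ = 4π/5, cos(θ/2) ≈ 0.309017, sin(θ/2) ≈ 0.951057.
With a = amp(|0⟩) = 1 and b = amp(|1⟩) = 0:
new amp(|0⟩) = (0.309017)·a + (-0.951057i)·b = 0.309
new amp(|1⟩) = (-0.951057i)·a + (0.309017)·b = -0.9511i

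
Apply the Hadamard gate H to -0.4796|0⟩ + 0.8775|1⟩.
0.2814|0⟩ - 0.9596|1⟩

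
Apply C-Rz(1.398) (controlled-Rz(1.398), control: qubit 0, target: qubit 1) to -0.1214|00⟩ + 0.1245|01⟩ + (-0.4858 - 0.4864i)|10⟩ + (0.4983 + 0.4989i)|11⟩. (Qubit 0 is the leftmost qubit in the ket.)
-0.1214|00⟩ + 0.1245|01⟩ + (-0.6848 - 0.05974i)|10⟩ + (0.06042 + 0.7025i)|11⟩

C-Rz(1.398) leaves the control-|0⟩ kets |00⟩, |01⟩ unchanged and applies Rz(1.398) to qubit 1 on the control-|1⟩ pair (|10⟩, |11⟩).
Rz(1.398) = [[e^(−iθ/2), 0], [0, e^(iθ/2)]] with e^(±iθ/2) = cos(θ/2) ± i·sin(θ/2); θ = 1.398, cos(θ/2) ≈ 0.765486, sin(θ/2) ≈ 0.643453.
With a = amp(|10⟩) = (-0.4858 - 0.4864i) and b = amp(|11⟩) = (0.4983 + 0.4989i):
new amp(|10⟩) = (0.765486 - 0.643453i)·a = (-0.6848 - 0.05974i)
new amp(|11⟩) = (0.765486 + 0.643453i)·b = (0.06042 + 0.7025i)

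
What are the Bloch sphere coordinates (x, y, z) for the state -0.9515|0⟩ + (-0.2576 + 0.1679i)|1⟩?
(0.4902, -0.3195, 0.8108)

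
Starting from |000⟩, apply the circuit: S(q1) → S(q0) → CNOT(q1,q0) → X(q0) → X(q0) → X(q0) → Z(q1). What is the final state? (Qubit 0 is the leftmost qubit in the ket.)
|100⟩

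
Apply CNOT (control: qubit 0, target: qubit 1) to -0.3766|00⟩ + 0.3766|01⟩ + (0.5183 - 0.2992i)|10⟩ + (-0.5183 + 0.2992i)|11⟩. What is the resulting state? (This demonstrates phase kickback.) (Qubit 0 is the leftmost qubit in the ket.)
-0.3766|00⟩ + 0.3766|01⟩ + (-0.5183 + 0.2992i)|10⟩ + (0.5183 - 0.2992i)|11⟩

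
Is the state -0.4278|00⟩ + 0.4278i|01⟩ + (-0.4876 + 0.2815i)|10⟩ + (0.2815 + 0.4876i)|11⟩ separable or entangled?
Separable

Writing the state as a|00⟩ + b|01⟩ + c|10⟩ + d|11⟩, it is a product state iff ad − bc = 0.
Here (a, b, c, d) = (-0.4278, 0.4278i, (-0.4876 + 0.2815i), (0.2815 + 0.4876i)): ad − bc = (-0.4278)(0.2815 + 0.4876i) − (0.4278i)(-0.4876 + 0.2815i) = 0, so the state is separable.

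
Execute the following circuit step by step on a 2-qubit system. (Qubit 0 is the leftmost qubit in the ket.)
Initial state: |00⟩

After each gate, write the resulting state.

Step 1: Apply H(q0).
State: 1/√2|00⟩ + 1/√2|10⟩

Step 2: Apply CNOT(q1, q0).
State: 1/√2|00⟩ + 1/√2|10⟩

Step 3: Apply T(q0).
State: 1/√2|00⟩ + (1/2 + (1/2)i)|10⟩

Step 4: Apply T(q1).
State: 1/√2|00⟩ + (1/2 + (1/2)i)|10⟩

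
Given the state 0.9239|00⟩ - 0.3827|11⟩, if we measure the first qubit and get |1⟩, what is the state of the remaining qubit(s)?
-|1⟩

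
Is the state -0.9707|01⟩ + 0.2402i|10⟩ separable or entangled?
Entangled

Writing the state as a|00⟩ + b|01⟩ + c|10⟩ + d|11⟩, it is a product state iff ad − bc = 0.
Here (a, b, c, d) = (0, -0.9707, 0.2402i, 0): ad − bc = (0)(0) − (-0.9707)(0.2402i) = 0.2332i ≠ 0, so the state is entangled.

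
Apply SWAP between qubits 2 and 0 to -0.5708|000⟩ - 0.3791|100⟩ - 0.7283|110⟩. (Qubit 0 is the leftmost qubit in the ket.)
-0.5708|000⟩ - 0.3791|001⟩ - 0.7283|011⟩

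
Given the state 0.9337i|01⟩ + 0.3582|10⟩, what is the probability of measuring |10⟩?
0.1283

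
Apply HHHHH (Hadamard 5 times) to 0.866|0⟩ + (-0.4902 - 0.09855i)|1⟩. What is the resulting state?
(0.2657 - 0.06969i)|0⟩ + (0.959 + 0.06969i)|1⟩

H² = I, so H^5 = H: a single Hadamard. With (a, b) = (0.866, (-0.4902 - 0.09855i)), H gives ((a + b)/√2, (a − b)/√2) = ((0.2657 - 0.06969i), (0.959 + 0.06969i)).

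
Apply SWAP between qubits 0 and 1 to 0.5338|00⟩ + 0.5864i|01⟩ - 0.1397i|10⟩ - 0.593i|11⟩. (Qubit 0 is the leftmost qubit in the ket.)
0.5338|00⟩ - 0.1397i|01⟩ + 0.5864i|10⟩ - 0.593i|11⟩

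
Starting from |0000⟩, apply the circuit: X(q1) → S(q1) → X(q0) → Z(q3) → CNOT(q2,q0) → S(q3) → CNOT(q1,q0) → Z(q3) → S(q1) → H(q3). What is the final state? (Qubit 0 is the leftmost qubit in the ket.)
-1/√2|0100⟩ - 1/√2|0101⟩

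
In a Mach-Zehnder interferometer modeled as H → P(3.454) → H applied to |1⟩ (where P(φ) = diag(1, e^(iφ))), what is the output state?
(0.9758 + 0.1537i)|0⟩ + (0.0242 - 0.1537i)|1⟩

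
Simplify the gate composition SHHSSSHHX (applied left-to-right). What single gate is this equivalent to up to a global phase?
X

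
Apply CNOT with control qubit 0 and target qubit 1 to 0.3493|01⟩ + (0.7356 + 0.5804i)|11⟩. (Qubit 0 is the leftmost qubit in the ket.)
0.3493|01⟩ + (0.7356 + 0.5804i)|10⟩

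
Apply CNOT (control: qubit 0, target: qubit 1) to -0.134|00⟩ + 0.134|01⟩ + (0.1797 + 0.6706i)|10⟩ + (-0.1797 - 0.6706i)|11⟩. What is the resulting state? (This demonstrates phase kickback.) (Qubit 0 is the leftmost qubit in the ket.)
-0.134|00⟩ + 0.134|01⟩ + (-0.1797 - 0.6706i)|10⟩ + (0.1797 + 0.6706i)|11⟩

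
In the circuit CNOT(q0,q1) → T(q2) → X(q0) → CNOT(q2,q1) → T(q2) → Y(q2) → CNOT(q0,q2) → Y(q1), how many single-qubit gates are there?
5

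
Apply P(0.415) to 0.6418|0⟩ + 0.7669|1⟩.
0.6418|0⟩ + (0.7018 + 0.3092i)|1⟩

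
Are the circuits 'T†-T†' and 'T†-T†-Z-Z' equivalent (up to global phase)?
Yes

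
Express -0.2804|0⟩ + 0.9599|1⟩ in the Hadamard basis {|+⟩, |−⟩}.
0.4805|+⟩ - 0.877|−⟩

With |ψ⟩ = α|0⟩ + β|1⟩, the Hadamard-basis coefficients are ⟨+|ψ⟩ = (α + β)/√2 and ⟨−|ψ⟩ = (α − β)/√2.
Here α = -0.2804, β = 0.9599: (α + β)/√2 = 0.4805, (α − β)/√2 = -0.877.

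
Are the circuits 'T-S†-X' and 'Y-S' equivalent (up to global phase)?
No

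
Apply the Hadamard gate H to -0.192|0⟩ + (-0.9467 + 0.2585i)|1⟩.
(-0.8052 + 0.1828i)|0⟩ + (0.5337 - 0.1828i)|1⟩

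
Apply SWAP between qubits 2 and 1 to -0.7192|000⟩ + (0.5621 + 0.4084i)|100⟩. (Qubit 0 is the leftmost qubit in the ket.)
-0.7192|000⟩ + (0.5621 + 0.4084i)|100⟩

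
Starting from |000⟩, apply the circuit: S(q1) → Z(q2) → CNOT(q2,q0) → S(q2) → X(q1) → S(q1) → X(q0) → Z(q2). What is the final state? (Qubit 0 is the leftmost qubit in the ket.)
i|110⟩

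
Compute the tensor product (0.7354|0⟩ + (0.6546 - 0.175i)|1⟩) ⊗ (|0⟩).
0.7354|00⟩ + (0.6546 - 0.175i)|10⟩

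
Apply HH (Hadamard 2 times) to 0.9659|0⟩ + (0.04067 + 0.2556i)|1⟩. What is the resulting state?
0.9659|0⟩ + (0.04067 + 0.2556i)|1⟩

H² = I, so an even number of Hadamards cancels: H^2 = I and the state is unchanged.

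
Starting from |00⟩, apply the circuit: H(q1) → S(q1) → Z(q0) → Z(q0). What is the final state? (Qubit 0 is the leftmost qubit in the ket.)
1/√2|00⟩ + (1/√2)i|01⟩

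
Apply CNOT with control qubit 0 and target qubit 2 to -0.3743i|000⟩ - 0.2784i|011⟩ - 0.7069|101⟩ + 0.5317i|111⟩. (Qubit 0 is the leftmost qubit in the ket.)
-0.3743i|000⟩ - 0.2784i|011⟩ - 0.7069|100⟩ + 0.5317i|110⟩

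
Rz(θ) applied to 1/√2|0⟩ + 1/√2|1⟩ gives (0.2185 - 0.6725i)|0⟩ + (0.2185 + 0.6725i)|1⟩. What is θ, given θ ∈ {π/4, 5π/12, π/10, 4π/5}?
4π/5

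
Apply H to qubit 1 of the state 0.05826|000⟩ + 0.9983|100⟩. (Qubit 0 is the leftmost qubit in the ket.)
0.0412|000⟩ + 0.0412|010⟩ + 0.7059|100⟩ + 0.7059|110⟩

H on qubit 1 mixes each pair of kets that differ only in qubit 1: amplitudes (a, b) of (|…0…⟩, |…1…⟩) become ((a + b)/√2, (a − b)/√2). Kets absent from the input have amplitude 0.
(|000⟩, |010⟩): (a, b) = (0.05826, 0) → (0.0412, 0.0412)
(|100⟩, |110⟩): (a, b) = (0.9983, 0) → (0.7059, 0.7059)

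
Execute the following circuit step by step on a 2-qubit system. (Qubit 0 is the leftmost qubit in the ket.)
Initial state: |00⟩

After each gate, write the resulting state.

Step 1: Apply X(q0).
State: |10⟩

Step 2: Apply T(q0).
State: (1/√2 + (1/√2)i)|10⟩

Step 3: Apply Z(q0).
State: (-1/√2 - (1/√2)i)|10⟩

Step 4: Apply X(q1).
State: (-1/√2 - (1/√2)i)|11⟩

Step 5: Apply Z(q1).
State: (1/√2 + (1/√2)i)|11⟩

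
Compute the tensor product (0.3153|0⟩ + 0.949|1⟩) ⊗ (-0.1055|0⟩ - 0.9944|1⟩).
-0.03326|00⟩ - 0.3135|01⟩ - 0.1001|10⟩ - 0.9437|11⟩

amp(|b₁b₂…⟩) = product of the factor amplitudes for bits b₁, b₂, …; only kets whose every factor amplitude is nonzero survive.
|00⟩: (0.3153)(-0.1055) = -0.03326
|01⟩: (0.3153)(-0.9944) = -0.3135
|10⟩: (0.949)(-0.1055) = -0.1001
|11⟩: (0.949)(-0.9944) = -0.9437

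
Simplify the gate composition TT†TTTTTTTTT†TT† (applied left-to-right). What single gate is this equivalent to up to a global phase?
T†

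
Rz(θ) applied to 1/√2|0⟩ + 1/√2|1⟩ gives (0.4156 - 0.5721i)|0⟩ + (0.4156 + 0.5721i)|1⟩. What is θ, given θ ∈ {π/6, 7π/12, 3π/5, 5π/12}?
3π/5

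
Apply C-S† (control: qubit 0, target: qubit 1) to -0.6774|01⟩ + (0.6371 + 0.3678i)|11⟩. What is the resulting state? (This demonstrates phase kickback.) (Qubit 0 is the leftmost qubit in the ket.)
-0.6774|01⟩ + (0.3678 - 0.6371i)|11⟩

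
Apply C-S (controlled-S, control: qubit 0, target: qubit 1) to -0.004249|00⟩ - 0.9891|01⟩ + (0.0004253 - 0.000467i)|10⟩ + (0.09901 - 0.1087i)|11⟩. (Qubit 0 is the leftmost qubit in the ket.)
-0.004249|00⟩ - 0.9891|01⟩ + (0.0004253 - 0.000467i)|10⟩ + (0.1087 + 0.09901i)|11⟩

C-S leaves the control-|0⟩ kets |00⟩, |01⟩ unchanged and applies S to qubit 1 on the control-|1⟩ pair (|10⟩, |11⟩).
S = [[1, 0], [0, i]].
With a = amp(|10⟩) = (0.0004253 - 0.000467i) and b = amp(|11⟩) = (0.09901 - 0.1087i):
new amp(|10⟩) = (1)·a = (0.0004253 - 0.000467i)
new amp(|11⟩) = (i)·b = (0.1087 + 0.09901i)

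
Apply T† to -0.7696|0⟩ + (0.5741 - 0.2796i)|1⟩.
-0.7696|0⟩ + (0.2082 - 0.6037i)|1⟩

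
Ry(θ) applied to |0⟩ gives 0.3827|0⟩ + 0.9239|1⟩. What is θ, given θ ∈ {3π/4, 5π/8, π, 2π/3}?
3π/4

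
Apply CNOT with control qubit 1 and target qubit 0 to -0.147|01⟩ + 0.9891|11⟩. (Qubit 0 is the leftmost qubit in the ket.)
0.9891|01⟩ - 0.147|11⟩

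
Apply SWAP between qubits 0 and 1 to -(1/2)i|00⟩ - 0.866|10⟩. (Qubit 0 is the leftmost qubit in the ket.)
-(1/2)i|00⟩ - 0.866|01⟩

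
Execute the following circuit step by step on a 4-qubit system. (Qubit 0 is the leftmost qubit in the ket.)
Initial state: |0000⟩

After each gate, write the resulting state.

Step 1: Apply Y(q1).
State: i|0100⟩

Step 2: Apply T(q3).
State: i|0100⟩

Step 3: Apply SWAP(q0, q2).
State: i|0100⟩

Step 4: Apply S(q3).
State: i|0100⟩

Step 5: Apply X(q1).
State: i|0000⟩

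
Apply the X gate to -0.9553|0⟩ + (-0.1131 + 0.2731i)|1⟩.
(-0.1131 + 0.2731i)|0⟩ - 0.9553|1⟩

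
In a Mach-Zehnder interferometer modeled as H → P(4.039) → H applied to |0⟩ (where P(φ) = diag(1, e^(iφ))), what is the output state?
(0.1882 - 0.3909i)|0⟩ + (0.8118 + 0.3909i)|1⟩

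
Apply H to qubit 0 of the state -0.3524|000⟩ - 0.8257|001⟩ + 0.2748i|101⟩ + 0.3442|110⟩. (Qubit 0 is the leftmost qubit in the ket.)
-0.2492|000⟩ + (-0.5839 + 0.1943i)|001⟩ + 0.2434|010⟩ - 0.2492|100⟩ + (-0.5839 - 0.1943i)|101⟩ - 0.2434|110⟩

H on qubit 0 mixes each pair of kets that differ only in qubit 0: amplitudes (a, b) of (|…0…⟩, |…1…⟩) become ((a + b)/√2, (a − b)/√2). Kets absent from the input have amplitude 0.
(|000⟩, |100⟩): (a, b) = (-0.3524, 0) → (-0.2492, -0.2492)
(|001⟩, |101⟩): (a, b) = (-0.8257, 0.2748i) → ((-0.5839 + 0.1943i), (-0.5839 - 0.1943i))
(|010⟩, |110⟩): (a, b) = (0, 0.3442) → (0.2434, -0.2434)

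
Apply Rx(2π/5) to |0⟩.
0.809|0⟩ - 0.5878i|1⟩

Rx(2π/5) = [[cos(θ/2), −i·sin(θ/2)], [−i·sin(θ/2), cos(θ/2)]]; θ = 2π/5, cos(θ/2) ≈ 0.809017, sin(θ/2) ≈ 0.587785.
With a = amp(|0⟩) = 1 and b = amp(|1⟩) = 0:
new amp(|0⟩) = (0.809017)·a + (-0.587785i)·b = 0.809
new amp(|1⟩) = (-0.587785i)·a + (0.809017)·b = -0.5878i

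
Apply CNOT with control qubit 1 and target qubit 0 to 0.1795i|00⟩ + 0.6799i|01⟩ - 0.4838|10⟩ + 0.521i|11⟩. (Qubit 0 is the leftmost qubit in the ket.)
0.1795i|00⟩ + 0.521i|01⟩ - 0.4838|10⟩ + 0.6799i|11⟩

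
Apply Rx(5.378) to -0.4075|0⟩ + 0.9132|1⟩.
(0.3665 - 0.3993i)|0⟩ + (-0.8213 + 0.1782i)|1⟩

Rx(5.378) = [[cos(θ/2), −i·sin(θ/2)], [−i·sin(θ/2), cos(θ/2)]]; θ = 5.378, cos(θ/2) ≈ -0.899316, sin(θ/2) ≈ 0.437299.
With a = amp(|0⟩) = -0.4075 and b = amp(|1⟩) = 0.9132:
new amp(|0⟩) = (-0.899316)·a + (-0.437299i)·b = (0.3665 - 0.3993i)
new amp(|1⟩) = (-0.437299i)·a + (-0.899316)·b = (-0.8213 + 0.1782i)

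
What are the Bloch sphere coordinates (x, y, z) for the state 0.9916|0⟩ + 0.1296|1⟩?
(0.257, 0, 0.9665)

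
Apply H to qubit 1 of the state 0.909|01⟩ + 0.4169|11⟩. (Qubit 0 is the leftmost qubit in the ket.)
0.6428|00⟩ - 0.6428|01⟩ + 0.2948|10⟩ - 0.2948|11⟩

H on qubit 1 mixes each pair of kets that differ only in qubit 1: amplitudes (a, b) of (|…0…⟩, |…1…⟩) become ((a + b)/√2, (a − b)/√2). Kets absent from the input have amplitude 0.
(|00⟩, |01⟩): (a, b) = (0, 0.909) → (0.6428, -0.6428)
(|10⟩, |11⟩): (a, b) = (0, 0.4169) → (0.2948, -0.2948)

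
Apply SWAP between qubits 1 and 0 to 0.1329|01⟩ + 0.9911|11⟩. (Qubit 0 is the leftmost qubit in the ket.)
0.1329|10⟩ + 0.9911|11⟩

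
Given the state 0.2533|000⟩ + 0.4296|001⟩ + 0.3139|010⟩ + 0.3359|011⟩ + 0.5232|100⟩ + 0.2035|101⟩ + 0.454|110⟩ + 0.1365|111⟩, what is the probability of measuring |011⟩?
0.1128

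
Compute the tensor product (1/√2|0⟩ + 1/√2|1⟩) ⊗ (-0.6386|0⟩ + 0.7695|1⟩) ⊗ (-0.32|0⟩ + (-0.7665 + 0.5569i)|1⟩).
0.1445|000⟩ + (0.3461 - 0.2515i)|001⟩ - 0.1741|010⟩ + (-0.4171 + 0.303i)|011⟩ + 0.1445|100⟩ + (0.3461 - 0.2515i)|101⟩ - 0.1741|110⟩ + (-0.4171 + 0.303i)|111⟩

amp(|b₁b₂…⟩) = product of the factor amplitudes for bits b₁, b₂, …; only kets whose every factor amplitude is nonzero survive.
|000⟩: (1/√2)(-0.6386)(-0.32) = 0.1445
|001⟩: (1/√2)(-0.6386)(-0.7665 + 0.5569i) = (0.3461 - 0.2515i)
|010⟩: (1/√2)(0.7695)(-0.32) = -0.1741
|011⟩: (1/√2)(0.7695)(-0.7665 + 0.5569i) = (-0.4171 + 0.303i)
|100⟩: (1/√2)(-0.6386)(-0.32) = 0.1445
|101⟩: (1/√2)(-0.6386)(-0.7665 + 0.5569i) = (0.3461 - 0.2515i)
|110⟩: (1/√2)(0.7695)(-0.32) = -0.1741
|111⟩: (1/√2)(0.7695)(-0.7665 + 0.5569i) = (-0.4171 + 0.303i)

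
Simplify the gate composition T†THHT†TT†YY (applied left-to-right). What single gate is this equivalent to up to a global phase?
T†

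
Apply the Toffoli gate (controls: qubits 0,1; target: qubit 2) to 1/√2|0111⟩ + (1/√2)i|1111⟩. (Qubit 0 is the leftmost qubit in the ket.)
1/√2|0111⟩ + (1/√2)i|1101⟩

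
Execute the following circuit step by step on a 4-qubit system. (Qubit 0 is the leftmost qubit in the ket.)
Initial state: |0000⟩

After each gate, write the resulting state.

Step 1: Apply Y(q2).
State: i|0010⟩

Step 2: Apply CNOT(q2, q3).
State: i|0011⟩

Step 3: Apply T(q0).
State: i|0011⟩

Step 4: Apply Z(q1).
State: i|0011⟩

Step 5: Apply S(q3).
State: -|0011⟩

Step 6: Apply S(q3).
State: -i|0011⟩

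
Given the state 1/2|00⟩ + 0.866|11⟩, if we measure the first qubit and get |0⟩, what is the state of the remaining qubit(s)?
|0⟩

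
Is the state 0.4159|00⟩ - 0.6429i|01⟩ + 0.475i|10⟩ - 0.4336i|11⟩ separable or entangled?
Entangled

Writing the state as a|00⟩ + b|01⟩ + c|10⟩ + d|11⟩, it is a product state iff ad − bc = 0.
Here (a, b, c, d) = (0.4159, -0.6429i, 0.475i, -0.4336i): ad − bc = (0.4159)(-0.4336i) − (-0.6429i)(0.475i) = (-0.3054 - 0.1803i) ≠ 0, so the state is entangled.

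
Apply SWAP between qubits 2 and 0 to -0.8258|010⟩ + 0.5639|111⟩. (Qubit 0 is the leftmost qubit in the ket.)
-0.8258|010⟩ + 0.5639|111⟩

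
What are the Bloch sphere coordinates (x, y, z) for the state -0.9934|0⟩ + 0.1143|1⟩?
(-0.2271, 0, 0.9738)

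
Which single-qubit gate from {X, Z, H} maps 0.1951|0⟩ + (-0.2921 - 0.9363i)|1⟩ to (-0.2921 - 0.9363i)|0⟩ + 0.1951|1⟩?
X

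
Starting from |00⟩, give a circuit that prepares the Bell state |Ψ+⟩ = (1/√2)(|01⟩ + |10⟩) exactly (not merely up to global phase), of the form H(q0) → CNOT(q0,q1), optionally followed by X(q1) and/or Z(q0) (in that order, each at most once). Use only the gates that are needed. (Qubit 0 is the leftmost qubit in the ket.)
H(q0) → CNOT(q0,q1) → X(q1)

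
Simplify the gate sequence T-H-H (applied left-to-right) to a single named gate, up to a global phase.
T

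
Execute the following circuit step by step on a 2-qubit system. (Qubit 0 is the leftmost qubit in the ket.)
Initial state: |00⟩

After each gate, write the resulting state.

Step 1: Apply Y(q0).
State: i|10⟩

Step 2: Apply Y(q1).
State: -|11⟩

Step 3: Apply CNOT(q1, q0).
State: -|01⟩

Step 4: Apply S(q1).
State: -i|01⟩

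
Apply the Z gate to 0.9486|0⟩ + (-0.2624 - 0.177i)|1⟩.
0.9486|0⟩ + (0.2624 + 0.177i)|1⟩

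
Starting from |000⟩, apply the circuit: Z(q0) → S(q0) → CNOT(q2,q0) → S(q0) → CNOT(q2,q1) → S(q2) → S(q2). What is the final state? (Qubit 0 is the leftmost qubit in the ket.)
|000⟩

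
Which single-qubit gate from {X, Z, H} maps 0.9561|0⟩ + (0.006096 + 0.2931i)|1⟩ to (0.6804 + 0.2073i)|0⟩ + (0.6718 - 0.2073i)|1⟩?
H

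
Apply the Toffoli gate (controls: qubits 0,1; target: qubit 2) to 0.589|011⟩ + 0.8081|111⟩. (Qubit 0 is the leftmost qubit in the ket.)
0.589|011⟩ + 0.8081|110⟩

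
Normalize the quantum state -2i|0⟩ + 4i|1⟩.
-(1/√5)i|0⟩ + 0.8944i|1⟩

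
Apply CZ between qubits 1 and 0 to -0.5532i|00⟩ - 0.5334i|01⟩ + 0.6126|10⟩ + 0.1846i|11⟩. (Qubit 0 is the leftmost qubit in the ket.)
-0.5532i|00⟩ - 0.5334i|01⟩ + 0.6126|10⟩ - 0.1846i|11⟩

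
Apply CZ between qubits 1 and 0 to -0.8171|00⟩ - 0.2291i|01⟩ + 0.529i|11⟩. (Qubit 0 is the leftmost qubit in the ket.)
-0.8171|00⟩ - 0.2291i|01⟩ - 0.529i|11⟩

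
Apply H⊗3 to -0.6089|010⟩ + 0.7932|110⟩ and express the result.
0.06516|000⟩ + 0.06516|001⟩ - 0.06516|010⟩ - 0.06516|011⟩ - 0.4957|100⟩ - 0.4957|101⟩ + 0.4957|110⟩ + 0.4957|111⟩

H⊗3 gives amp(|y⟩) = (1/2√2) Σ_x (−1)^(x·y) amp(|x⟩), where x·y is the number of positions in which both x and y have a 1.
|000⟩: (-0.6089 + 0.7932)/(2√2) = 0.06516
|001⟩: (-0.6089 + 0.7932)/(2√2) = 0.06516
|010⟩: (0.6089 - 0.7932)/(2√2) = -0.06516
|011⟩: (0.6089 - 0.7932)/(2√2) = -0.06516
|100⟩: (-0.6089 - 0.7932)/(2√2) = -0.4957
|101⟩: (-0.6089 - 0.7932)/(2√2) = -0.4957
|110⟩: (0.6089 + 0.7932)/(2√2) = 0.4957
|111⟩: (0.6089 + 0.7932)/(2√2) = 0.4957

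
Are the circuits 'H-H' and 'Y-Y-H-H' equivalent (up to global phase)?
Yes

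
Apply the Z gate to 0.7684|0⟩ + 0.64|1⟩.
0.7684|0⟩ - 0.64|1⟩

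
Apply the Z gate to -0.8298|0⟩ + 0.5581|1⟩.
-0.8298|0⟩ - 0.5581|1⟩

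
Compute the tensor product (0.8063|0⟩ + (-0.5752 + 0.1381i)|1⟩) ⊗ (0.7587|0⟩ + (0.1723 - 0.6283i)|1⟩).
0.6117|00⟩ + (0.1389 - 0.5066i)|01⟩ + (-0.4364 + 0.1048i)|10⟩ + (-0.01234 + 0.3852i)|11⟩

amp(|b₁b₂…⟩) = product of the factor amplitudes for bits b₁, b₂, …; only kets whose every factor amplitude is nonzero survive.
|00⟩: (0.8063)(0.7587) = 0.6117
|01⟩: (0.8063)(0.1723 - 0.6283i) = (0.1389 - 0.5066i)
|10⟩: (-0.5752 + 0.1381i)(0.7587) = (-0.4364 + 0.1048i)
|11⟩: (-0.5752 + 0.1381i)(0.1723 - 0.6283i) = (-0.01234 + 0.3852i)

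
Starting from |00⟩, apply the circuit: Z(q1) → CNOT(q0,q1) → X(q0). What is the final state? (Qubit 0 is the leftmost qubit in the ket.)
|10⟩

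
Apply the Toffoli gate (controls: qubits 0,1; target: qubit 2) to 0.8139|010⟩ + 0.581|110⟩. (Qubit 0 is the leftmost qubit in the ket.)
0.8139|010⟩ + 0.581|111⟩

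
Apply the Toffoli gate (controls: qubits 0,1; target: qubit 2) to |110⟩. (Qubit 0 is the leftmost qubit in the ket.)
|111⟩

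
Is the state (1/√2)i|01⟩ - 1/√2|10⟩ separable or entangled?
Entangled

Writing the state as a|00⟩ + b|01⟩ + c|10⟩ + d|11⟩, it is a product state iff ad − bc = 0.
Here (a, b, c, d) = (0, (1/√2)i, -1/√2, 0): ad − bc = (0)(0) − ((1/√2)i)(-1/√2) = (1/2)i ≠ 0, so the state is entangled.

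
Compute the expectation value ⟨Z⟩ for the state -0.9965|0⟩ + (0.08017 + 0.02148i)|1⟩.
0.9861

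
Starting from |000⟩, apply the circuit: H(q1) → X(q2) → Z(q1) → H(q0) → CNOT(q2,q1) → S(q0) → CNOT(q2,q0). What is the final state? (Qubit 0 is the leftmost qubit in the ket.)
-(1/2)i|001⟩ + (1/2)i|011⟩ - 1/2|101⟩ + 1/2|111⟩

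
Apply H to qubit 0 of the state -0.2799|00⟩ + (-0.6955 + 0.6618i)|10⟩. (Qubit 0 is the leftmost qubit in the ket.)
(-0.6897 + 0.468i)|00⟩ + (0.2939 - 0.468i)|10⟩

H on qubit 0 mixes each pair of kets that differ only in qubit 0: amplitudes (a, b) of (|…0…⟩, |…1…⟩) become ((a + b)/√2, (a − b)/√2). Kets absent from the input have amplitude 0.
(|00⟩, |10⟩): (a, b) = (-0.2799, (-0.6955 + 0.6618i)) → ((-0.6897 + 0.468i), (0.2939 - 0.468i))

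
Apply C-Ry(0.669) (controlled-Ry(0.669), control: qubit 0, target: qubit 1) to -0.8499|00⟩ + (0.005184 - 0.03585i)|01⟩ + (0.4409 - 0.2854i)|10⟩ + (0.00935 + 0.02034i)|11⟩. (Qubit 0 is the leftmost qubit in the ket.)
-0.8499|00⟩ + (0.005184 - 0.03585i)|01⟩ + (0.4134 - 0.2763i)|10⟩ + (0.1536 - 0.07448i)|11⟩

C-Ry(0.669) leaves the control-|0⟩ kets |00⟩, |01⟩ unchanged and applies Ry(0.669) to qubit 1 on the control-|1⟩ pair (|10⟩, |11⟩).
Ry(0.669) = [[cos(θ/2), −sin(θ/2)], [sin(θ/2), cos(θ/2)]]; θ = 0.669, cos(θ/2) ≈ 0.944575, sin(θ/2) ≈ 0.328297.
With a = amp(|10⟩) = (0.4409 - 0.2854i) and b = amp(|11⟩) = (0.00935 + 0.02034i):
new amp(|10⟩) = (0.944575)·a + (-0.328297)·b = (0.4134 - 0.2763i)
new amp(|11⟩) = (0.328297)·a + (0.944575)·b = (0.1536 - 0.07448i)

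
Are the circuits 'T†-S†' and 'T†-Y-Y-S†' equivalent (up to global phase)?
Yes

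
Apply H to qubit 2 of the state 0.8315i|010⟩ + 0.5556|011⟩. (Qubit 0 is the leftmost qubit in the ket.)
(0.3929 + 0.588i)|010⟩ + (-0.3929 + 0.588i)|011⟩

H on qubit 2 mixes each pair of kets that differ only in qubit 2: amplitudes (a, b) of (|…0…⟩, |…1…⟩) become ((a + b)/√2, (a − b)/√2). Kets absent from the input have amplitude 0.
(|010⟩, |011⟩): (a, b) = (0.8315i, 0.5556) → ((0.3929 + 0.588i), (-0.3929 + 0.588i))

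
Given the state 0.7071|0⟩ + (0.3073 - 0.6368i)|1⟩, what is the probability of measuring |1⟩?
0.4999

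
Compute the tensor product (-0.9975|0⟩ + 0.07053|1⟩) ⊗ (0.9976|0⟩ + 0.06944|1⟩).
-0.9951|00⟩ - 0.06927|01⟩ + 0.07036|10⟩ + 0.004898|11⟩

amp(|b₁b₂…⟩) = product of the factor amplitudes for bits b₁, b₂, …; only kets whose every factor amplitude is nonzero survive.
|00⟩: (-0.9975)(0.9976) = -0.9951
|01⟩: (-0.9975)(0.06944) = -0.06927
|10⟩: (0.07053)(0.9976) = 0.07036
|11⟩: (0.07053)(0.06944) = 0.004898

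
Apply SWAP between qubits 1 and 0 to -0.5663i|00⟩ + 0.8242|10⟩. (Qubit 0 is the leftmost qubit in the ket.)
-0.5663i|00⟩ + 0.8242|01⟩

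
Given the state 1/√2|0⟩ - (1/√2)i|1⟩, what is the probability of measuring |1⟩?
1/2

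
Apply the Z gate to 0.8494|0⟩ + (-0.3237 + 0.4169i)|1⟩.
0.8494|0⟩ + (0.3237 - 0.4169i)|1⟩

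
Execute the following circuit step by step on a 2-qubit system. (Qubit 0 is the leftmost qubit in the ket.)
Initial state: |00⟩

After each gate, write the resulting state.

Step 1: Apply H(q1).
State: 1/√2|00⟩ + 1/√2|01⟩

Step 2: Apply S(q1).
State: 1/√2|00⟩ + (1/√2)i|01⟩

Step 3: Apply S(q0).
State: 1/√2|00⟩ + (1/√2)i|01⟩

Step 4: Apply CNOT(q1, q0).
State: 1/√2|00⟩ + (1/√2)i|11⟩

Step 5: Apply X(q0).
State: (1/√2)i|01⟩ + 1/√2|10⟩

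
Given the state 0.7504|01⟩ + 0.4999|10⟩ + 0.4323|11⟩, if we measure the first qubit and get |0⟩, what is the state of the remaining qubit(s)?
|1⟩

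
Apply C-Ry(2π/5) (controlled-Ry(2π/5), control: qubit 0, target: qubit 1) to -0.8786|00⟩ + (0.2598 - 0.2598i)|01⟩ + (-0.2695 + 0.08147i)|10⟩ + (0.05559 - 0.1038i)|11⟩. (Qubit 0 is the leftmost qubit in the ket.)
-0.8786|00⟩ + (0.2598 - 0.2598i)|01⟩ + (-0.2507 + 0.1269i)|10⟩ + (-0.1134 - 0.03609i)|11⟩

C-Ry(2π/5) leaves the control-|0⟩ kets |00⟩, |01⟩ unchanged and applies Ry(2π/5) to qubit 1 on the control-|1⟩ pair (|10⟩, |11⟩).
Ry(2π/5) = [[cos(θ/2), −sin(θ/2)], [sin(θ/2), cos(θ/2)]]; θ = 2π/5, cos(θ/2) ≈ 0.809017, sin(θ/2) ≈ 0.587785.
With a = amp(|10⟩) = (-0.2695 + 0.08147i) and b = amp(|11⟩) = (0.05559 - 0.1038i):
new amp(|10⟩) = (0.809017)·a + (-0.587785)·b = (-0.2507 + 0.1269i)
new amp(|11⟩) = (0.587785)·a + (0.809017)·b = (-0.1134 - 0.03609i)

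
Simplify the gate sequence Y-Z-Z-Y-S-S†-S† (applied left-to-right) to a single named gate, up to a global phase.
S†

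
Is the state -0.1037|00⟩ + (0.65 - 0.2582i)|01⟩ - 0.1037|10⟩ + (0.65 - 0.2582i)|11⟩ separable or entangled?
Separable

Writing the state as a|00⟩ + b|01⟩ + c|10⟩ + d|11⟩, it is a product state iff ad − bc = 0.
Here (a, b, c, d) = (-0.1037, (0.65 - 0.2582i), -0.1037, (0.65 - 0.2582i)): ad − bc = (-0.1037)(0.65 - 0.2582i) − (0.65 - 0.2582i)(-0.1037) = 0, so the state is separable.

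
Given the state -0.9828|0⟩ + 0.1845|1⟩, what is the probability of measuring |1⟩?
0.03404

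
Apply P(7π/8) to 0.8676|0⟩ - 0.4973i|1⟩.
0.8676|0⟩ + (0.1903 + 0.4594i)|1⟩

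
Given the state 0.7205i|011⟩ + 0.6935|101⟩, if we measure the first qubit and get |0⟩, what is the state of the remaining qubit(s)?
i|11⟩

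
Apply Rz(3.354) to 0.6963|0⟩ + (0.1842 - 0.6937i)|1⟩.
(-0.07381 - 0.6924i)|0⟩ + (0.6703 + 0.2567i)|1⟩

Rz(3.354) = [[e^(−iθ/2), 0], [0, e^(iθ/2)]] with e^(±iθ/2) = cos(θ/2) ± i·sin(θ/2); θ = 3.354, cos(θ/2) ≈ -0.106004, sin(θ/2) ≈ 0.994366.
With a = amp(|0⟩) = 0.6963 and b = amp(|1⟩) = (0.1842 - 0.6937i):
new amp(|0⟩) = (-0.106004 - 0.994366i)·a = (-0.07381 - 0.6924i)
new amp(|1⟩) = (-0.106004 + 0.994366i)·b = (0.6703 + 0.2567i)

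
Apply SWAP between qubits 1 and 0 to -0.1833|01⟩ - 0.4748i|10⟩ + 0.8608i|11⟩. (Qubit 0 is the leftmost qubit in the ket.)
-0.4748i|01⟩ - 0.1833|10⟩ + 0.8608i|11⟩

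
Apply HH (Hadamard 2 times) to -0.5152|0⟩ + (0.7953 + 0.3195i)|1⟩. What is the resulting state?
-0.5152|0⟩ + (0.7953 + 0.3195i)|1⟩

H² = I, so an even number of Hadamards cancels: H^2 = I and the state is unchanged.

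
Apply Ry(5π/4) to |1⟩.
-0.9239|0⟩ - 0.3827|1⟩

Ry(5π/4) = [[cos(θ/2), −sin(θ/2)], [sin(θ/2), cos(θ/2)]]; θ = 5π/4, cos(θ/2) ≈ -0.382683, sin(θ/2) ≈ 0.92388.
With a = amp(|0⟩) = 0 and b = amp(|1⟩) = 1:
new amp(|0⟩) = (-0.382683)·a + (-0.92388)·b = -0.9239
new amp(|1⟩) = (0.92388)·a + (-0.382683)·b = -0.3827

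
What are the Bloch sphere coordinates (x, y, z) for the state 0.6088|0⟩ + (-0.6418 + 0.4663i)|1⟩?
(-0.7815, 0.5678, -0.2587)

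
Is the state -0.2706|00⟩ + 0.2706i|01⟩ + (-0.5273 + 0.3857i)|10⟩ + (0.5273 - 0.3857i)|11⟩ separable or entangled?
Entangled

Writing the state as a|00⟩ + b|01⟩ + c|10⟩ + d|11⟩, it is a product state iff ad − bc = 0.
Here (a, b, c, d) = (-0.2706, 0.2706i, (-0.5273 + 0.3857i), (0.5273 - 0.3857i)): ad − bc = (-0.2706)(0.5273 - 0.3857i) − (0.2706i)(-0.5273 + 0.3857i) = (-0.03832 + 0.2471i) ≠ 0, so the state is entangled.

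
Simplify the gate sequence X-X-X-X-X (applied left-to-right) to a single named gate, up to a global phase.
X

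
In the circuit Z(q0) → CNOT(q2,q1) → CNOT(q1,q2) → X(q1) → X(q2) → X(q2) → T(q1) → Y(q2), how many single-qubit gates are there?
6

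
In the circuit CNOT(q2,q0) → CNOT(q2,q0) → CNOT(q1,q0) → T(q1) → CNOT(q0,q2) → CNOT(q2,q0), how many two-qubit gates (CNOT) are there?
5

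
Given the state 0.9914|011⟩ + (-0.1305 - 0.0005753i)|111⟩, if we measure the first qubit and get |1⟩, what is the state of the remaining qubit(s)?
(-1 - 0.004408i)|11⟩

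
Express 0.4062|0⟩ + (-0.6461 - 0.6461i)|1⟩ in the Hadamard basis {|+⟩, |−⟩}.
(-0.1696 - 0.4569i)|+⟩ + (0.7441 + 0.4569i)|−⟩

With |ψ⟩ = α|0⟩ + β|1⟩, the Hadamard-basis coefficients are ⟨+|ψ⟩ = (α + β)/√2 and ⟨−|ψ⟩ = (α − β)/√2.
Here α = 0.4062, β = (-0.6461 - 0.6461i): (α + β)/√2 = (-0.1696 - 0.4569i), (α − β)/√2 = (0.7441 + 0.4569i).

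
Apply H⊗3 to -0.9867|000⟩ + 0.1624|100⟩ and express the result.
-0.2914|000⟩ - 0.2914|001⟩ - 0.2914|010⟩ - 0.2914|011⟩ - 0.4063|100⟩ - 0.4063|101⟩ - 0.4063|110⟩ - 0.4063|111⟩

H⊗3 gives amp(|y⟩) = (1/2√2) Σ_x (−1)^(x·y) amp(|x⟩), where x·y is the number of positions in which both x and y have a 1.
|000⟩: (-0.9867 + 0.1624)/(2√2) = -0.2914
|001⟩: (-0.9867 + 0.1624)/(2√2) = -0.2914
|010⟩: (-0.9867 + 0.1624)/(2√2) = -0.2914
|011⟩: (-0.9867 + 0.1624)/(2√2) = -0.2914
|100⟩: (-0.9867 - 0.1624)/(2√2) = -0.4063
|101⟩: (-0.9867 - 0.1624)/(2√2) = -0.4063
|110⟩: (-0.9867 - 0.1624)/(2√2) = -0.4063
|111⟩: (-0.9867 - 0.1624)/(2√2) = -0.4063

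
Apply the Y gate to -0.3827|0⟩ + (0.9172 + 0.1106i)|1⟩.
(0.1106 - 0.9172i)|0⟩ - 0.3827i|1⟩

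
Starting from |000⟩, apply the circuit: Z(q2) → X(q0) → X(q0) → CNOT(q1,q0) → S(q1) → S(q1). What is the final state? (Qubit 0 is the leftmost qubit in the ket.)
|000⟩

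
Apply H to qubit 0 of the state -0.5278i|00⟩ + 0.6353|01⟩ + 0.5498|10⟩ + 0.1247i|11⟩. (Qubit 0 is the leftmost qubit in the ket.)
(0.3888 - 0.3732i)|00⟩ + (0.4492 + 0.08818i)|01⟩ + (-0.3888 - 0.3732i)|10⟩ + (0.4492 - 0.08818i)|11⟩

H on qubit 0 mixes each pair of kets that differ only in qubit 0: amplitudes (a, b) of (|…0…⟩, |…1…⟩) become ((a + b)/√2, (a − b)/√2). Kets absent from the input have amplitude 0.
(|00⟩, |10⟩): (a, b) = (-0.5278i, 0.5498) → ((0.3888 - 0.3732i), (-0.3888 - 0.3732i))
(|01⟩, |11⟩): (a, b) = (0.6353, 0.1247i) → ((0.4492 + 0.08818i), (0.4492 - 0.08818i))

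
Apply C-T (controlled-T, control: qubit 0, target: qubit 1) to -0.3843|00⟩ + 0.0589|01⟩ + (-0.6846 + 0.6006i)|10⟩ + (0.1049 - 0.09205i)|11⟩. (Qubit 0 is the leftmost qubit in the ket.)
-0.3843|00⟩ + 0.0589|01⟩ + (-0.6846 + 0.6006i)|10⟩ + (0.1393 + 0.009086i)|11⟩

C-T leaves the control-|0⟩ kets |00⟩, |01⟩ unchanged and applies T to qubit 1 on the control-|1⟩ pair (|10⟩, |11⟩).
T = [[1, 0], [0, (1/√2 + (1/√2)i)]].
With a = amp(|10⟩) = (-0.6846 + 0.6006i) and b = amp(|11⟩) = (0.1049 - 0.09205i):
new amp(|10⟩) = (1)·a = (-0.6846 + 0.6006i)
new amp(|11⟩) = (1/√2 + (1/√2)i)·b = (0.1393 + 0.009086i)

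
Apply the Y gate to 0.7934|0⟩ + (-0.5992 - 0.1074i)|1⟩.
(-0.1074 + 0.5992i)|0⟩ + 0.7934i|1⟩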